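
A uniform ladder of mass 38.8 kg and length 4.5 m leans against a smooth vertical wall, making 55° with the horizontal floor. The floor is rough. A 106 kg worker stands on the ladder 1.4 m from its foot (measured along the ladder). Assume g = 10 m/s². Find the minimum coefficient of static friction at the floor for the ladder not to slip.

μ_min ≈ 0.253

ΣF_y = 0: N_floor = 38.8×10 + 106×10 = 1448 N.
Torques about the foot: N_wall · 4.5 sin 55° = 38.8×10×2.25 cos 55° + 106×10×1.4 cos 55° → N_wall = 366.75 N.
ΣF_x = 0: f_floor = N_wall = 366.75 N.
μ_min = f_floor / N_floor = 366.75 / 1448 = 0.2533.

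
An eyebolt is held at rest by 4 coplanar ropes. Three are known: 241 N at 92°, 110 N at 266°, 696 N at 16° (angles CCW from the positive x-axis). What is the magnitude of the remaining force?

F ≈ 728 N

Sum the known components: ΣF_x = 653 N, ΣF_y = 323 N.
For equilibrium the remaining force must supply (−ΣF_x, −ΣF_y) = (-653, -323) N.
Magnitude = √((-653)² + (-323)²) = 728.5 N; direction = atan2(-323, -653) = 206.3°.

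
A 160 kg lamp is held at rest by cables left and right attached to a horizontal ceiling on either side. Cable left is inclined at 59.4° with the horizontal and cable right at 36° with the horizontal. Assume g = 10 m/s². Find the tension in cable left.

T_left ≈ 1300 N

Weight W = 160 × 10 = 1600 N acts straight down.
Horizontal: T_left cos 59.4° = T_right cos 36°  →  T_right = 0.6292 T_left.
Vertical: T_left sin 59.4° + T_right sin 36° = 1600.
Substituting the horizontal relation into the vertical equation gives 1.231 T_left = 1600, so T_left = 1300 N.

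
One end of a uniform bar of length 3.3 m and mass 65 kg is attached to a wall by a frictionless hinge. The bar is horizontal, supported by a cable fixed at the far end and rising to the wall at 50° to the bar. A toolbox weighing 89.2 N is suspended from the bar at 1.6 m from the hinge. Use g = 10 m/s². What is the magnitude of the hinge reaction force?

|H| ≈ 483 N

Take torques about the hinge: T sin 50° · 3.3 = 65×10×1.65 + 89.2×1.6 = 1215.2 N·m.
So T = 1215.2 / (0.7660 × 3.3) = 480.71 N.
ΣF_x = 0: H_x = T cos 50° = 309 N.
ΣF_y = 0: H_y = (65×10 + 89.2) − T sin 50° = 739.2 − 368.25 = 370.95 N.
|H| = √(H_x² + H_y²) = √((309)² + (370.95)²) = 482.79 N.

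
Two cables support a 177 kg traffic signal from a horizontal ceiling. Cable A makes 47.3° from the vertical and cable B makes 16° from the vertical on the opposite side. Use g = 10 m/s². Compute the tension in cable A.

T_A ≈ 546 N

Angles from the horizontal: cable A is 90° − 47.3° = 42.7°, cable B is 90° − 16° = 74°.
Weight W = 177 × 10 = 1770 N acts straight down.
Horizontal: T_A cos 42.7° = T_B cos 74°  →  T_B = 2.666 T_A.
Vertical: T_A sin 42.7° + T_B sin 74° = 1770.
Substituting the horizontal relation into the vertical equation gives 3.241 T_A = 1770, so T_A = 546.1 N.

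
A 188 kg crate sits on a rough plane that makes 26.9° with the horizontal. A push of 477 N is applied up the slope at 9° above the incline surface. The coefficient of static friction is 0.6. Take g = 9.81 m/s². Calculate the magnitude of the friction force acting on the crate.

f ≈ 363 N

Axes along / perpendicular to the incline. W sin 26.9° = 834.4 N down-slope; W cos 26.9° = 1645 N into the surface.
Perpendicular: N = W cos 26.9° − P sin 9° = 1645 − 74.62 = 1570 N.
Along incline: P cos 9° + f = W sin 26.9° (friction acts up-slope) → f = 834.4 − 471.1 = 363.3 N.
|f| = 363.3 N ≤ μN = 942.1 N, so the crate is indeed static.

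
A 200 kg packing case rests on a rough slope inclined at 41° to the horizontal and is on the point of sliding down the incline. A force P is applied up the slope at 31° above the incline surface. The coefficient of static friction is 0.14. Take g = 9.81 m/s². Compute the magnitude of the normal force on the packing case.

On the verge of sliding down the incline, friction equals μN and acts up the slope.
Perpendicular: N + P sin 31° = W cos 41° = 1481 N.
Along incline: P cos 31° + μN = W sin 41° with W sin 41° = 1287 N.
Solving the pair for P and N: P = 1376 N, N = 772.3 N (and f = μN = 108.1 N).

N ≈ 772 N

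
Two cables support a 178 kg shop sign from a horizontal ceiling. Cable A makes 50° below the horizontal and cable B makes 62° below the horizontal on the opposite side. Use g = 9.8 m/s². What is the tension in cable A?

Weight W = 178 × 9.8 = 1744 N acts straight down.
Horizontal: T_A cos 50° = T_B cos 62°  →  T_B = 1.369 T_A.
Vertical: T_A sin 50° + T_B sin 62° = 1744.
Substituting the horizontal relation into the vertical equation gives 1.975 T_A = 1744, so T_A = 883.3 N.

T_A ≈ 883 N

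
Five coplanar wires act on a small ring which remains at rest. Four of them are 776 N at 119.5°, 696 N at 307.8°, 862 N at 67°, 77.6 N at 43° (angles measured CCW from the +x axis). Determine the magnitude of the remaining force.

Sum the known components: ΣF_x = 438 N, ΣF_y = 971.8 N.
For equilibrium the remaining force must supply (−ΣF_x, −ΣF_y) = (-438, -971.8) N.
Magnitude = √((-438)² + (-971.8)²) = 1066 N; direction = atan2(-971.8, -438) = 245.7°.

F ≈ 1070 N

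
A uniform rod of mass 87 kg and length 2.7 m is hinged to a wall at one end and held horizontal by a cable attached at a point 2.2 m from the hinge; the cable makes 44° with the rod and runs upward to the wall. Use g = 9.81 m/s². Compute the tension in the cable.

Take torques about the hinge: T sin 44° · 2.2 = 87×9.81×1.35 = 1152.2 N·m.
So T = 1152.2 / (0.6947 × 2.2) = 753.92 N.

T ≈ 754 N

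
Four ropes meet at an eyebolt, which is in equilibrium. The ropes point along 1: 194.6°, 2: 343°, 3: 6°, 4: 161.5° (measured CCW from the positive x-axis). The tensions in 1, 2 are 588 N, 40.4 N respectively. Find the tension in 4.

T_4 ≈ 250 N

Resolve: ΣF_x = 588 cos 194.6° + 40.4 cos 343° + T_3 cos 6° + T_4 cos 161.5° = 0.
        ΣF_y = 588 sin 194.6° + 40.4 sin 343° + T_3 sin 6° + T_4 sin 161.5° = 0.
The known terms sum to (-530.4, -160) N, so 0.9945 T_3 − 0.9483 T_4 = 530.4 and 0.1045 T_3 + 0.3173 T_4 = 160.
Solving simultaneously: T_3 = 771.8 N, T_4 = 250.1 N.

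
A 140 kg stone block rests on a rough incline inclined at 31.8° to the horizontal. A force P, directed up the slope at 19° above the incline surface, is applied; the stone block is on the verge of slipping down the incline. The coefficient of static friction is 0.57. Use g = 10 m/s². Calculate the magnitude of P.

On the verge of sliding down the incline, friction equals μN and acts up the slope.
Perpendicular: N + P sin 19° = W cos 31.8° = 1190 N.
Along incline: P cos 19° + μN = W sin 31.8° with W sin 31.8° = 737.7 N.
Solving the pair for P and N: P = 78.33 N, N = 1164 N (and f = μN = 663.7 N).

P ≈ 78.3 N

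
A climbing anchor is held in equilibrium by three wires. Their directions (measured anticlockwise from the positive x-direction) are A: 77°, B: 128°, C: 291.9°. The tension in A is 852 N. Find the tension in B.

T_B ≈ 1760 N

Resolve: ΣF_x = 852 cos 77° + T_B cos 128° + T_C cos 291.9° = 0.
        ΣF_y = 852 sin 77° + T_B sin 128° + T_C sin 291.9° = 0.
The known terms sum to (191.7, 830.2) N, so -0.6157 T_B + 0.3730 T_C = -191.7 and 0.7880 T_B − 0.9278 T_C = -830.2.
Solving simultaneously: T_B = 1758 N, T_C = 2388 N.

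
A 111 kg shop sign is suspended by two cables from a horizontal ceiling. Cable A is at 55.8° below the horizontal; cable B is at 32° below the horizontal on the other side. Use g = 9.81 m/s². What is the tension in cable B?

Weight W = 111 × 9.81 = 1089 N acts straight down.
Horizontal: T_A cos 55.8° = T_B cos 32°  →  T_A = 1.509 T_B.
Vertical: T_A sin 55.8° + T_B sin 32° = 1089.
Substituting the horizontal relation into the vertical equation gives 1.778 T_B = 1089, so T_B = 612.5 N.

T_B ≈ 613 N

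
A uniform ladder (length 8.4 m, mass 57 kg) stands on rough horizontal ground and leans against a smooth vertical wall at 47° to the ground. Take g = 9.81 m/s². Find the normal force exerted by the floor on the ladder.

ΣF_y = 0: N_floor = 57×9.81 = 559.17 N.

N_floor ≈ 559 N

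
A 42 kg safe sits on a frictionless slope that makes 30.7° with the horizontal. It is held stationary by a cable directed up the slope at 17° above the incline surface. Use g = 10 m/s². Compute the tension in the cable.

T ≈ 224 N

Take axes along and perpendicular to the incline. Weight components: W sin 30.7° = 214.4 N down-slope, W cos 30.7° = 361.1 N into the surface.
Along incline: T cos 17° = W sin 30.7° → T = 224.2 N.
Perpendicular: N = W cos 30.7° − T sin 17° = 295.6 N.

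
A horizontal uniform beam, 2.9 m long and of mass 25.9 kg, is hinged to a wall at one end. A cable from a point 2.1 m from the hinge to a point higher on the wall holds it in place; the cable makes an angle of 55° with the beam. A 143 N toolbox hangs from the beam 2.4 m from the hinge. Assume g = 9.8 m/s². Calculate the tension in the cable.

T ≈ 413 N

Take torques about the hinge: T sin 55° · 2.1 = 25.9×9.8×1.45 + 143×2.4 = 711.24 N·m.
So T = 711.24 / (0.8192 × 2.1) = 413.46 N.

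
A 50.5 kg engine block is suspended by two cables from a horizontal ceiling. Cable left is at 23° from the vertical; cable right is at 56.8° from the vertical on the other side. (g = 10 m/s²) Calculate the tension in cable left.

T_left ≈ 429 N

Angles from the horizontal: cable left is 90° − 23° = 67°, cable right is 90° − 56.8° = 33.2°.
Weight W = 50.5 × 10 = 505 N acts straight down.
Horizontal: T_left cos 67° = T_right cos 33.2°  →  T_right = 0.467 T_left.
Vertical: T_left sin 67° + T_right sin 33.2° = 505.
Substituting the horizontal relation into the vertical equation gives 1.176 T_left = 505, so T_left = 429.4 N.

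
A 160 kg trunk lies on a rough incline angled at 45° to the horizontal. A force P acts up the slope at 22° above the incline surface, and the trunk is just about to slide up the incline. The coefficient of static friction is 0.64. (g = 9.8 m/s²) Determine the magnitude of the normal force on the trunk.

On the verge of sliding up the incline, friction equals μN and acts down the slope.
Perpendicular: N + P sin 22° = W cos 45° = 1109 N.
Along incline: P cos 22° = W sin 45° + μN  with W sin 45° = 1109 N.
Solving the pair for P and N: P = 1558 N, N = 525 N (and f = μN = 336 N).

N ≈ 525 N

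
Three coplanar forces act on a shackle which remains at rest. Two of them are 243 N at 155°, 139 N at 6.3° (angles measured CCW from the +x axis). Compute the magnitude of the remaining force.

Sum the known components: ΣF_x = -82.07 N, ΣF_y = 117.9 N.
For equilibrium the remaining force must supply (−ΣF_x, −ΣF_y) = (82.07, -117.9) N.
Magnitude = √((82.07)² + (-117.9)²) = 143.7 N; direction = atan2(-117.9, 82.07) = 304.8°.

F ≈ 144 N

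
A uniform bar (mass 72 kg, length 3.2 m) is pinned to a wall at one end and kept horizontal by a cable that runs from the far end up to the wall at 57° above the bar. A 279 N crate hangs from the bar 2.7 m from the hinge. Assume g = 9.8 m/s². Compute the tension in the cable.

T ≈ 701 N

Take torques about the hinge: T sin 57° · 3.2 = 72×9.8×1.6 + 279×2.7 = 1882.3 N·m.
So T = 1882.3 / (0.8387 × 3.2) = 701.36 N.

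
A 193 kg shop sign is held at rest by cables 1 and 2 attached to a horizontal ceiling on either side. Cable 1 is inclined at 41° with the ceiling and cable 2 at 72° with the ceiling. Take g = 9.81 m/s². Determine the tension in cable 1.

Weight W = 193 × 9.81 = 1893 N acts straight down.
Horizontal: T_1 cos 41° = T_2 cos 72°  →  T_2 = 2.442 T_1.
Vertical: T_1 sin 41° + T_2 sin 72° = 1893.
Substituting the horizontal relation into the vertical equation gives 2.979 T_1 = 1893, so T_1 = 635.6 N.

T_1 ≈ 636 N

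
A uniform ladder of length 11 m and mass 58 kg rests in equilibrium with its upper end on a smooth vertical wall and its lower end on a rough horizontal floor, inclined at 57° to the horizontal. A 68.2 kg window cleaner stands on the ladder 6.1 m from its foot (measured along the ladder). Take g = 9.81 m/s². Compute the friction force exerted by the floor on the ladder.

f ≈ 426 N

Torques about the foot: N_wall · 11 sin 57° = 58×9.81×5.5 cos 57° + 68.2×9.81×6.1 cos 57° → N_wall = 425.69 N.
ΣF_x = 0: f_floor = N_wall = 425.69 N.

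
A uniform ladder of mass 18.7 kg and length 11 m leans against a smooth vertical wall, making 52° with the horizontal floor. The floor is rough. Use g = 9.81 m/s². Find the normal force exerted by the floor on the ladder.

N_floor ≈ 183 N

ΣF_y = 0: N_floor = 18.7×9.81 = 183.45 N.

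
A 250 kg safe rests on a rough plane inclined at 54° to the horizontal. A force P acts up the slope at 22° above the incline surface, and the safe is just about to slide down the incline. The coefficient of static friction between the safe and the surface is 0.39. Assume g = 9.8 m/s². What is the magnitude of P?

P ≈ 1820 N

On the verge of sliding down the incline, friction equals μN and acts up the slope.
Perpendicular: N + P sin 22° = W cos 54° = 1440 N.
Along incline: P cos 22° + μN = W sin 54° with W sin 54° = 1982 N.
Solving the pair for P and N: P = 1819 N, N = 758.8 N (and f = μN = 295.9 N).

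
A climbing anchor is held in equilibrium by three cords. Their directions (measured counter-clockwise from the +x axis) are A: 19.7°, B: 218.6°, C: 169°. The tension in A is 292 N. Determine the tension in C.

Resolve: ΣF_x = 292 cos 19.7° + T_B cos 218.6° + T_C cos 169° = 0.
        ΣF_y = 292 sin 19.7° + T_B sin 218.6° + T_C sin 169° = 0.
The known terms sum to (274.9, 98.43) N, so -0.7815 T_B − 0.9816 T_C = -274.9 and -0.6239 T_B + 0.1908 T_C = -98.43.
Solving simultaneously: T_B = 195.8 N, T_C = 124.2 N.

T_C ≈ 124 N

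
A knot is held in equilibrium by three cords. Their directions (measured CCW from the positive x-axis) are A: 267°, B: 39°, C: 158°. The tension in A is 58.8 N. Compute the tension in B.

Resolve: ΣF_x = 58.8 cos 267° + T_B cos 39° + T_C cos 158° = 0.
        ΣF_y = 58.8 sin 267° + T_B sin 39° + T_C sin 158° = 0.
The known terms sum to (-3.077, -58.72) N, so 0.7771 T_B − 0.9272 T_C = 3.077 and 0.6293 T_B + 0.3746 T_C = 58.72.
Solving simultaneously: T_B = 63.57 N, T_C = 49.96 N.

T_B ≈ 63.6 N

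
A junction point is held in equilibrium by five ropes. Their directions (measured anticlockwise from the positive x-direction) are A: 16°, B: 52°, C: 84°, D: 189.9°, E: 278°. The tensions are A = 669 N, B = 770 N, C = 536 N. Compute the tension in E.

Resolve: ΣF_x = 669 cos 16° + 770 cos 52° + 536 cos 84° + T_D cos 189.9° + T_E cos 278° = 0.
        ΣF_y = 669 sin 16° + 770 sin 52° + 536 sin 84° + T_D sin 189.9° + T_E sin 278° = 0.
The known terms sum to (1173, 1324) N, so -0.9851 T_D + 0.1392 T_E = -1173 and -0.1719 T_D − 0.9903 T_E = -1324.
Solving simultaneously: T_D = 1347 N, T_E = 1103 N.

T_E ≈ 1100 N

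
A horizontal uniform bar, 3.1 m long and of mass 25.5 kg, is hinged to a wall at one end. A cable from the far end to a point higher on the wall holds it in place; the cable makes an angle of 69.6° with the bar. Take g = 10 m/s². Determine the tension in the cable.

T ≈ 136 N

Take torques about the hinge: T sin 69.6° · 3.1 = 25.5×10×1.55 = 395.25 N·m.
So T = 395.25 / (0.9373 × 3.1) = 136.03 N.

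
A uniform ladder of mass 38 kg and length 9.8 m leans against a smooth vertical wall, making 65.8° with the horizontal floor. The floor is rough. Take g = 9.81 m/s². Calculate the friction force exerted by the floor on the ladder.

f ≈ 83.8 N

Torques about the foot: N_wall · 9.8 sin 65.8° = 38×9.81×4.9 cos 65.8° → N_wall = 83.767 N.
ΣF_x = 0: f_floor = N_wall = 83.767 N.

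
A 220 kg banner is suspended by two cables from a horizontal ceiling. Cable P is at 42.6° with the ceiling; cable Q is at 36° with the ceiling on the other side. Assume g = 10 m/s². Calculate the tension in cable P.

Weight W = 220 × 10 = 2200 N acts straight down.
Horizontal: T_P cos 42.6° = T_Q cos 36°  →  T_Q = 0.9099 T_P.
Vertical: T_P sin 42.6° + T_Q sin 36° = 2200.
Substituting the horizontal relation into the vertical equation gives 1.212 T_P = 2200, so T_P = 1816 N.

T_P ≈ 1820 N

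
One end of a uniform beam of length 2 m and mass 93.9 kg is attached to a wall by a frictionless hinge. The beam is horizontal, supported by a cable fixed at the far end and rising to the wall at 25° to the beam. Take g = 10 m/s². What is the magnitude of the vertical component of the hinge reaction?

Take torques about the hinge: T sin 25° · 2 = 93.9×10×1 = 939 N·m.
So T = 939 / (0.4226 × 2) = 1110.9 N.
ΣF_y = 0: H_y = (93.9×10) − T sin 25° = 939 − 469.5 = 469.5 N.

|H_y| ≈ 470 N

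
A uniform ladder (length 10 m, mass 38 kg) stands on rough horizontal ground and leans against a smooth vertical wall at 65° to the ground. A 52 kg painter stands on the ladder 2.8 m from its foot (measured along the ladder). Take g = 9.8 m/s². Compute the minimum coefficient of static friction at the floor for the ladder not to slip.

ΣF_y = 0: N_floor = 38×9.8 + 52×9.8 = 882 N.
Torques about the foot: N_wall · 10 sin 65° = 38×9.8×5 cos 65° + 52×9.8×2.8 cos 65° → N_wall = 153.36 N.
ΣF_x = 0: f_floor = N_wall = 153.36 N.
μ_min = f_floor / N_floor = 153.36 / 882 = 0.1739.

μ_min ≈ 0.174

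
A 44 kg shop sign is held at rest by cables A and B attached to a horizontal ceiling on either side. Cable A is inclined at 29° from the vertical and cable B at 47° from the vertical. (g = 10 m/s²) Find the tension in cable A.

Angles from the horizontal: cable A is 90° − 29° = 61°, cable B is 90° − 47° = 43°.
Weight W = 44 × 10 = 440 N acts straight down.
Horizontal: T_A cos 61° = T_B cos 43°  →  T_B = 0.6629 T_A.
Vertical: T_A sin 61° + T_B sin 43° = 440.
Substituting the horizontal relation into the vertical equation gives 1.327 T_A = 440, so T_A = 331.6 N.

T_A ≈ 332 N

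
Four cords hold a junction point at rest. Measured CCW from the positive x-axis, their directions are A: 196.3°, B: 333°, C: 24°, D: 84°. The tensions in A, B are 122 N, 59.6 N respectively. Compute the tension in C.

Resolve: ΣF_x = 122 cos 196.3° + 59.6 cos 333° + T_C cos 24° + T_D cos 84° = 0.
        ΣF_y = 122 sin 196.3° + 59.6 sin 333° + T_C sin 24° + T_D sin 84° = 0.
The known terms sum to (-63.99, -61.3) N, so 0.9135 T_C + 0.1045 T_D = 63.99 and 0.4067 T_C + 0.9945 T_D = 61.3.
Solving simultaneously: T_C = 66.09 N, T_D = 34.61 N.

T_C ≈ 66.1 N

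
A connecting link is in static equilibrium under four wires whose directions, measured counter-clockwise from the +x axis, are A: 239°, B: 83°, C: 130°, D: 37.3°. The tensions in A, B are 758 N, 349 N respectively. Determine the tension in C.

T_C ≈ 30.5 N

Resolve: ΣF_x = 758 cos 239° + 349 cos 83° + T_C cos 130° + T_D cos 37.3° = 0.
        ΣF_y = 758 sin 239° + 349 sin 83° + T_C sin 130° + T_D sin 37.3° = 0.
The known terms sum to (-347.9, -303.3) N, so -0.6428 T_C + 0.7955 T_D = 347.9 and 0.7660 T_C + 0.6060 T_D = 303.3.
Solving simultaneously: T_C = 30.53 N, T_D = 462 N.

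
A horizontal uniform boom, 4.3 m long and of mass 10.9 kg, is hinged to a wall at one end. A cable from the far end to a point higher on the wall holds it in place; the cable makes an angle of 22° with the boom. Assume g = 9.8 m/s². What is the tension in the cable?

Take torques about the hinge: T sin 22° · 4.3 = 10.9×9.8×2.15 = 229.66 N·m.
So T = 229.66 / (0.3746 × 4.3) = 142.58 N.

T ≈ 143 N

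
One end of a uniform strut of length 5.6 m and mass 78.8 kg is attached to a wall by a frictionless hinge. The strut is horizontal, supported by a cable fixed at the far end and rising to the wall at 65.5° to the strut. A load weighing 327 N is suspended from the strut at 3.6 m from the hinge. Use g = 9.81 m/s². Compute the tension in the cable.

T ≈ 656 N

Take torques about the hinge: T sin 65.5° · 5.6 = 78.8×9.81×2.8 + 327×3.6 = 3341.7 N·m.
So T = 3341.7 / (0.9100 × 5.6) = 655.77 N.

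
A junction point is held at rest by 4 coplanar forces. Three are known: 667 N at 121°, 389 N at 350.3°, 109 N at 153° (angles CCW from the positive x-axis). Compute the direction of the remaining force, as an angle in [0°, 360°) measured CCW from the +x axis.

θ ≈ 276°

Sum the known components: ΣF_x = -57.21 N, ΣF_y = 555.7 N.
For equilibrium the remaining force must supply (−ΣF_x, −ΣF_y) = (57.21, -555.7) N.
Magnitude = √((57.21)² + (-555.7)²) = 558.6 N; direction = atan2(-555.7, 57.21) = 275.9°.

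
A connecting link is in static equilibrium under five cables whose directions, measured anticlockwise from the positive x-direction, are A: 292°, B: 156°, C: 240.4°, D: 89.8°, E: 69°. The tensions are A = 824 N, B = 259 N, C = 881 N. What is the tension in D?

T_D ≈ 483 N

Resolve: ΣF_x = 824 cos 292° + 259 cos 156° + 881 cos 240.4° + T_D cos 89.8° + T_E cos 69° = 0.
        ΣF_y = 824 sin 292° + 259 sin 156° + 881 sin 240.4° + T_D sin 89.8° + T_E sin 69° = 0.
The known terms sum to (-363.1, -1425) N, so 0.0035 T_D + 0.3584 T_E = 363.1 and 1.0000 T_D + 0.9336 T_E = 1425.
Solving simultaneously: T_D = 483.2 N, T_E = 1008 N.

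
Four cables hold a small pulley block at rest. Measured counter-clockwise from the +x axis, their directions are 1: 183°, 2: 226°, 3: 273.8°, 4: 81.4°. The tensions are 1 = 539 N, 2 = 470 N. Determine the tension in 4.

T_4 ≈ 4130 N

Resolve: ΣF_x = 539 cos 183° + 470 cos 226° + T_3 cos 273.8° + T_4 cos 81.4° = 0.
        ΣF_y = 539 sin 183° + 470 sin 226° + T_3 sin 273.8° + T_4 sin 81.4° = 0.
The known terms sum to (-864.8, -366.3) N, so 0.0663 T_3 + 0.1495 T_4 = 864.8 and -0.9978 T_3 + 0.9888 T_4 = 366.3.
Solving simultaneously: T_3 = 3727 N, T_4 = 4131 N.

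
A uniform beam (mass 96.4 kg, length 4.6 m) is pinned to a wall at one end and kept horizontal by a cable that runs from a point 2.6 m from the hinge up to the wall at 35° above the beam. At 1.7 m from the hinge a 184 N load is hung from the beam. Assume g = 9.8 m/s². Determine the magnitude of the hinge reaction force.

Take torques about the hinge: T sin 35° · 2.6 = 96.4×9.8×2.3 + 184×1.7 = 2485.7 N·m.
So T = 2485.7 / (0.5736 × 2.6) = 1666.8 N.
ΣF_x = 0: H_x = T cos 35° = 1365.3 N.
ΣF_y = 0: H_y = (96.4×9.8 + 184) − T sin 35° = 1128.7 − 956.02 = 172.7 N.
|H| = √(H_x² + H_y²) = √((1365.3)² + (172.7)²) = 1376.2 N.

|H| ≈ 1380 N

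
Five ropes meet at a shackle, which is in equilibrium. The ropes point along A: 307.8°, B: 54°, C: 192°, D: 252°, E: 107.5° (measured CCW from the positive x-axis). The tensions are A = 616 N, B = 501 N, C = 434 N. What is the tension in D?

T_D ≈ 318 N

Resolve: ΣF_x = 616 cos 307.8° + 501 cos 54° + 434 cos 192° + T_D cos 252° + T_E cos 107.5° = 0.
        ΣF_y = 616 sin 307.8° + 501 sin 54° + 434 sin 192° + T_D sin 252° + T_E sin 107.5° = 0.
The known terms sum to (247.5, -171.7) N, so -0.3090 T_D − 0.3007 T_E = -247.5 and -0.9511 T_D + 0.9537 T_E = 171.7.
Solving simultaneously: T_D = 317.6 N, T_E = 496.7 N.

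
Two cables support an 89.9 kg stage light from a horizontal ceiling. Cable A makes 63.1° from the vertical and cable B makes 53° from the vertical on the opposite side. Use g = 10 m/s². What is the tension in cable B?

T_B ≈ 893 N

Angles from the horizontal: cable A is 90° − 63.1° = 26.9°, cable B is 90° − 53° = 37°.
Weight W = 89.9 × 10 = 899 N acts straight down.
Horizontal: T_A cos 26.9° = T_B cos 37°  →  T_A = 0.8955 T_B.
Vertical: T_A sin 26.9° + T_B sin 37° = 899.
Substituting the horizontal relation into the vertical equation gives 1.007 T_B = 899, so T_B = 892.8 N.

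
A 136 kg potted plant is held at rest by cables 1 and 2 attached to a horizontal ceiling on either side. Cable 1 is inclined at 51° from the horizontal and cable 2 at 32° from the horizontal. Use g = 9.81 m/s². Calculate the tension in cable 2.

Weight W = 136 × 9.81 = 1334 N acts straight down.
Horizontal: T_1 cos 51° = T_2 cos 32°  →  T_1 = 1.348 T_2.
Vertical: T_1 sin 51° + T_2 sin 32° = 1334.
Substituting the horizontal relation into the vertical equation gives 1.577 T_2 = 1334, so T_2 = 845.9 N.

T_2 ≈ 846 N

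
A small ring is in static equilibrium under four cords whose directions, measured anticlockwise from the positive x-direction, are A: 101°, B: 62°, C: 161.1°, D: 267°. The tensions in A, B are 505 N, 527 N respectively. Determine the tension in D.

Resolve: ΣF_x = 505 cos 101° + 527 cos 62° + T_C cos 161.1° + T_D cos 267° = 0.
        ΣF_y = 505 sin 101° + 527 sin 62° + T_C sin 161.1° + T_D sin 267° = 0.
The known terms sum to (151.1, 961) N, so -0.9461 T_C − 0.0523 T_D = -151.1 and 0.3239 T_C − 0.9986 T_D = -961.
Solving simultaneously: T_C = 104.5 N, T_D = 996.3 N.

T_D ≈ 996 N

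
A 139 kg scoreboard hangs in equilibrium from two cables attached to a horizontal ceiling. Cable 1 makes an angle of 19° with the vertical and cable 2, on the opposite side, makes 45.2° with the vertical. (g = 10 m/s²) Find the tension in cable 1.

Angles from the horizontal: cable 1 is 90° − 19° = 71°, cable 2 is 90° − 45.2° = 44.8°.
Weight W = 139 × 10 = 1390 N acts straight down.
Horizontal: T_1 cos 71° = T_2 cos 44.8°  →  T_2 = 0.4588 T_1.
Vertical: T_1 sin 71° + T_2 sin 44.8° = 1390.
Substituting the horizontal relation into the vertical equation gives 1.269 T_1 = 1390, so T_1 = 1096 N.

T_1 ≈ 1100 N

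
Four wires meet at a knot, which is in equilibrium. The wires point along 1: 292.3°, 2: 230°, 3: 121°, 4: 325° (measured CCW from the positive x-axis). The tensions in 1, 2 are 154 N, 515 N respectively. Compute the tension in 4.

T_4 ≈ 1250 N

Resolve: ΣF_x = 154 cos 292.3° + 515 cos 230° + T_3 cos 121° + T_4 cos 325° = 0.
        ΣF_y = 154 sin 292.3° + 515 sin 230° + T_3 sin 121° + T_4 sin 325° = 0.
The known terms sum to (-272.6, -537) N, so -0.5150 T_3 + 0.8192 T_4 = 272.6 and 0.8572 T_3 − 0.5736 T_4 = 537.
Solving simultaneously: T_3 = 1466 N, T_4 = 1254 N.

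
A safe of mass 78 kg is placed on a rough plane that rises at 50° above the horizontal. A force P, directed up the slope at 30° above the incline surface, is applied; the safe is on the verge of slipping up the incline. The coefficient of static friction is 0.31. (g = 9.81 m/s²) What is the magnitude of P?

On the verge of sliding up the incline, friction equals μN and acts down the slope.
Perpendicular: N + P sin 30° = W cos 50° = 491.8 N.
Along incline: P cos 30° = W sin 50° + μN  with W sin 50° = 586.2 N.
Solving the pair for P and N: P = 723.4 N, N = 130.1 N (and f = μN = 40.34 N).

P ≈ 723 N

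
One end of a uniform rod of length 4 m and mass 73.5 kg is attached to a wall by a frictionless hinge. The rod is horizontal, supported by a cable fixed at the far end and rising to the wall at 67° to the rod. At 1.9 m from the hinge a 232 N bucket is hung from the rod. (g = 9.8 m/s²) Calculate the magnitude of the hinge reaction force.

|H| ≈ 522 N

Take torques about the hinge: T sin 67° · 4 = 73.5×9.8×2 + 232×1.9 = 1881.4 N·m.
So T = 1881.4 / (0.9205 × 4) = 510.97 N.
ΣF_x = 0: H_x = T cos 67° = 199.65 N.
ΣF_y = 0: H_y = (73.5×9.8 + 232) − T sin 67° = 952.3 − 470.35 = 481.95 N.
|H| = √(H_x² + H_y²) = √((199.65)² + (481.95)²) = 521.67 N.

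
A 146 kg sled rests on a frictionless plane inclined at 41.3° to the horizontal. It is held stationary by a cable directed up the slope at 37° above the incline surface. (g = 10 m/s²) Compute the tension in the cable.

Take axes along and perpendicular to the incline. Weight components: W sin 41.3° = 963.6 N down-slope, W cos 41.3° = 1097 N into the surface.
Along incline: T cos 37° = W sin 41.3° → T = 1207 N.
Perpendicular: N = W cos 41.3° − T sin 37° = 370.7 N.

T ≈ 1210 N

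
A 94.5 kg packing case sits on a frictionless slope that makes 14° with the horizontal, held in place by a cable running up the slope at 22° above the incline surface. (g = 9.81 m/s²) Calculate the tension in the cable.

T ≈ 242 N

Take axes along and perpendicular to the incline. Weight components: W sin 14° = 224.3 N down-slope, W cos 14° = 899.5 N into the surface.
Along incline: T cos 22° = W sin 14° → T = 241.9 N.
Perpendicular: N = W cos 14° − T sin 22° = 808.9 N.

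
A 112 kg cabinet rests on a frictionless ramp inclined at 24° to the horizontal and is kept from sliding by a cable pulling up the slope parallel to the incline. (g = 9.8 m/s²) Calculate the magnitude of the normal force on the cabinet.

N ≈ 1000 N

Take axes along and perpendicular to the incline. Weight components: W sin 24° = 446.4 N down-slope, W cos 24° = 1003 N into the surface.
Along incline: T cos 0° = W sin 24° → T = 446.4 N.
Perpendicular: N = W cos 24° − T sin 0° = 1003 N.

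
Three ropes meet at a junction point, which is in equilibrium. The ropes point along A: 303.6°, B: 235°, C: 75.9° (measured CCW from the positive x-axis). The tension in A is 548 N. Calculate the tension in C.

Resolve: ΣF_x = 548 cos 303.6° + T_B cos 235° + T_C cos 75.9° = 0.
        ΣF_y = 548 sin 303.6° + T_B sin 235° + T_C sin 75.9° = 0.
The known terms sum to (303.3, -456.4) N, so -0.5736 T_B + 0.2436 T_C = -303.3 and -0.8192 T_B + 0.9699 T_C = 456.4.
Solving simultaneously: T_B = 1136 N, T_C = 1430 N.

T_C ≈ 1430 N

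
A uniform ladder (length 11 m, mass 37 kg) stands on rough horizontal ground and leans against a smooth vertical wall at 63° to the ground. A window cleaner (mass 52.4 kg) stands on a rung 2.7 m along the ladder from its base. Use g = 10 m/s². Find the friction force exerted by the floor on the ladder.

f ≈ 160 N

Torques about the foot: N_wall · 11 sin 63° = 37×10×5.5 cos 63° + 52.4×10×2.7 cos 63° → N_wall = 159.8 N.
ΣF_x = 0: f_floor = N_wall = 159.8 N.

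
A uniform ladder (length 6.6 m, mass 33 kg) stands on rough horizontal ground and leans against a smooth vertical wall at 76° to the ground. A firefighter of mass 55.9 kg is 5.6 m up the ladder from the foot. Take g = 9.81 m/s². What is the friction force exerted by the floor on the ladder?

f ≈ 156 N

Torques about the foot: N_wall · 6.6 sin 76° = 33×9.81×3.3 cos 76° + 55.9×9.81×5.6 cos 76° → N_wall = 156.37 N.
ΣF_x = 0: f_floor = N_wall = 156.37 N.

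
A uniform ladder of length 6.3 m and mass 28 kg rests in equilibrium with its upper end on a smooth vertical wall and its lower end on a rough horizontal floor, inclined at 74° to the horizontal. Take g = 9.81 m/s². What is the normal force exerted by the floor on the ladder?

ΣF_y = 0: N_floor = 28×9.81 = 274.68 N.

N_floor ≈ 275 N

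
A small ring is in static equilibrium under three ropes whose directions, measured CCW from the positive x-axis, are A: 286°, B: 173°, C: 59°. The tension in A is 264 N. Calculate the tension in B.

Resolve: ΣF_x = 264 cos 286° + T_B cos 173° + T_C cos 59° = 0.
        ΣF_y = 264 sin 286° + T_B sin 173° + T_C sin 59° = 0.
The known terms sum to (72.77, -253.8) N, so -0.9925 T_B + 0.5150 T_C = -72.77 and 0.1219 T_B + 0.8572 T_C = 253.8.
Solving simultaneously: T_B = 211.3 N, T_C = 266 N.

T_B ≈ 211 N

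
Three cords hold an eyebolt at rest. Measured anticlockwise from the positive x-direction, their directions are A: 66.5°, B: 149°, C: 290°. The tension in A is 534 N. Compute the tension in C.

T_C ≈ 841 N

Resolve: ΣF_x = 534 cos 66.5° + T_B cos 149° + T_C cos 290° = 0.
        ΣF_y = 534 sin 66.5° + T_B sin 149° + T_C sin 290° = 0.
The known terms sum to (212.9, 489.7) N, so -0.8572 T_B + 0.3420 T_C = -212.9 and 0.5150 T_B − 0.9397 T_C = -489.7.
Solving simultaneously: T_B = 584.1 N, T_C = 841.3 N.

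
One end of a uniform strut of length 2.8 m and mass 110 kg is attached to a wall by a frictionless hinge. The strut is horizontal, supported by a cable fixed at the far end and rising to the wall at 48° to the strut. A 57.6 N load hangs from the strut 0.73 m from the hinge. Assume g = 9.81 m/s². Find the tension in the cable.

T ≈ 746 N

Take torques about the hinge: T sin 48° · 2.8 = 110×9.81×1.4 + 57.6×0.73 = 1552.8 N·m.
So T = 1552.8 / (0.7431 × 2.8) = 746.24 N.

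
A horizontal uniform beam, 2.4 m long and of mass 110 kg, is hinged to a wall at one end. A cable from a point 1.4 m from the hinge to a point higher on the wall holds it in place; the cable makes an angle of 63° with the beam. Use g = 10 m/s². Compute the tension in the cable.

Take torques about the hinge: T sin 63° · 1.4 = 110×10×1.2 = 1320 N·m.
So T = 1320 / (0.8910 × 1.4) = 1058.2 N.

T ≈ 1060 N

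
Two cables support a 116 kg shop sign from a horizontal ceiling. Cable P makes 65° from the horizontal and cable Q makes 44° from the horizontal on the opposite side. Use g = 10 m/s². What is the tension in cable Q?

T_Q ≈ 518 N

Weight W = 116 × 10 = 1160 N acts straight down.
Horizontal: T_P cos 65° = T_Q cos 44°  →  T_P = 1.702 T_Q.
Vertical: T_P sin 65° + T_Q sin 44° = 1160.
Substituting the horizontal relation into the vertical equation gives 2.237 T_Q = 1160, so T_Q = 518.5 N.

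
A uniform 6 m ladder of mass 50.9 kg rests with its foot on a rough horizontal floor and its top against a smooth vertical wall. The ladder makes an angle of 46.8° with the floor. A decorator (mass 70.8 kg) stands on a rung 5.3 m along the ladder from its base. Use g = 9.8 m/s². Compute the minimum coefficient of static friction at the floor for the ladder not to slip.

ΣF_y = 0: N_floor = 50.9×9.8 + 70.8×9.8 = 1192.7 N.
Torques about the foot: N_wall · 6 sin 46.8° = 50.9×9.8×3 cos 46.8° + 70.8×9.8×5.3 cos 46.8° → N_wall = 809.76 N.
ΣF_x = 0: f_floor = N_wall = 809.76 N.
μ_min = f_floor / N_floor = 809.76 / 1192.7 = 0.6789.

μ_min ≈ 0.679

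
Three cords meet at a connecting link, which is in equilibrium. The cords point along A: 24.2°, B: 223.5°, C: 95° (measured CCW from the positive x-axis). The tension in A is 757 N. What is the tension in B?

T_B ≈ 913 N

Resolve: ΣF_x = 757 cos 24.2° + T_B cos 223.5° + T_C cos 95° = 0.
        ΣF_y = 757 sin 24.2° + T_B sin 223.5° + T_C sin 95° = 0.
The known terms sum to (690.5, 310.3) N, so -0.7254 T_B − 0.0872 T_C = -690.5 and -0.6884 T_B + 0.9962 T_C = -310.3.
Solving simultaneously: T_B = 913.5 N, T_C = 319.7 N.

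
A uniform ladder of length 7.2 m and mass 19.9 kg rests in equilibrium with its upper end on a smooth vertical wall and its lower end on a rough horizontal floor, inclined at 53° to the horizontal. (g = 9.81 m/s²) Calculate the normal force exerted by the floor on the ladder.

N_floor ≈ 195 N

ΣF_y = 0: N_floor = 19.9×9.81 = 195.22 N.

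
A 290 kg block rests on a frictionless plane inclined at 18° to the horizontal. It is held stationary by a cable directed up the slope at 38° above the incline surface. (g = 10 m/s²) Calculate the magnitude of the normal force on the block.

N ≈ 2060 N

Take axes along and perpendicular to the incline. Weight components: W sin 18° = 896.1 N down-slope, W cos 18° = 2758 N into the surface.
Along incline: T cos 38° = W sin 18° → T = 1137 N.
Perpendicular: N = W cos 18° − T sin 38° = 2058 N.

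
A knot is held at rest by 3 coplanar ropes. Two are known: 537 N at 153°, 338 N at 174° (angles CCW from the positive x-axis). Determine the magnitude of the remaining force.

F ≈ 861 N

Sum the known components: ΣF_x = -814.6 N, ΣF_y = 279.1 N.
For equilibrium the remaining force must supply (−ΣF_x, −ΣF_y) = (814.6, -279.1) N.
Magnitude = √((814.6)² + (-279.1)²) = 861.1 N; direction = atan2(-279.1, 814.6) = 341.1°.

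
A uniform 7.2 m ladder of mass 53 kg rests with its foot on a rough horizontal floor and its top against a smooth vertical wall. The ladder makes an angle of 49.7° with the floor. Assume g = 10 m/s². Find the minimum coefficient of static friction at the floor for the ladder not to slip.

ΣF_y = 0: N_floor = 53×10 = 530 N.
Torques about the foot: N_wall · 7.2 sin 49.7° = 53×10×3.6 cos 49.7° → N_wall = 224.74 N.
ΣF_x = 0: f_floor = N_wall = 224.74 N.
μ_min = f_floor / N_floor = 224.74 / 530 = 0.424.

μ_min ≈ 0.424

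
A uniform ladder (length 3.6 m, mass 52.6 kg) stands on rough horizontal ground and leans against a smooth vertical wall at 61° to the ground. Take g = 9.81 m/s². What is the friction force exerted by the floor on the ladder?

f ≈ 143 N

Torques about the foot: N_wall · 3.6 sin 61° = 52.6×9.81×1.8 cos 61° → N_wall = 143.01 N.
ΣF_x = 0: f_floor = N_wall = 143.01 N.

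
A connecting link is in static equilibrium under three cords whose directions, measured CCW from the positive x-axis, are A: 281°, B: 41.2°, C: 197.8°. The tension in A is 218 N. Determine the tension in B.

T_B ≈ 545 N

Resolve: ΣF_x = 218 cos 281° + T_B cos 41.2° + T_C cos 197.8° = 0.
        ΣF_y = 218 sin 281° + T_B sin 41.2° + T_C sin 197.8° = 0.
The known terms sum to (41.6, -214) N, so 0.7524 T_B − 0.9521 T_C = -41.6 and 0.6587 T_B − 0.3057 T_C = 214.
Solving simultaneously: T_B = 545.1 N, T_C = 474.4 N.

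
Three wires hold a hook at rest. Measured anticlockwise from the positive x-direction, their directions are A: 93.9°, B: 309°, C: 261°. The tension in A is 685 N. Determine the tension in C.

T_C ≈ 530 N

Resolve: ΣF_x = 685 cos 93.9° + T_B cos 309° + T_C cos 261° = 0.
        ΣF_y = 685 sin 93.9° + T_B sin 309° + T_C sin 261° = 0.
The known terms sum to (-46.59, 683.4) N, so 0.6293 T_B − 0.1564 T_C = 46.59 and -0.7771 T_B − 0.9877 T_C = -683.4.
Solving simultaneously: T_B = 205.8 N, T_C = 530 N.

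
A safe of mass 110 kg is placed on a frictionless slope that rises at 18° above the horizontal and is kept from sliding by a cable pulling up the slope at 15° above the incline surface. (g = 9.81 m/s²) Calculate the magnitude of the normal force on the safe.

Take axes along and perpendicular to the incline. Weight components: W sin 18° = 333.5 N down-slope, W cos 18° = 1026 N into the surface.
Along incline: T cos 15° = W sin 18° → T = 345.2 N.
Perpendicular: N = W cos 18° − T sin 15° = 936.9 N.

N ≈ 937 N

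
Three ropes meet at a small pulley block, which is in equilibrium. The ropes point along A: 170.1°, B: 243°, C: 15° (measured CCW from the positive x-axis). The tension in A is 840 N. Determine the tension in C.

T_C ≈ 1080 N

Resolve: ΣF_x = 840 cos 170.1° + T_B cos 243° + T_C cos 15° = 0.
        ΣF_y = 840 sin 170.1° + T_B sin 243° + T_C sin 15° = 0.
The known terms sum to (-827.5, 144.4) N, so -0.4540 T_B + 0.9659 T_C = 827.5 and -0.8910 T_B + 0.2588 T_C = -144.4.
Solving simultaneously: T_B = 475.9 N, T_C = 1080 N.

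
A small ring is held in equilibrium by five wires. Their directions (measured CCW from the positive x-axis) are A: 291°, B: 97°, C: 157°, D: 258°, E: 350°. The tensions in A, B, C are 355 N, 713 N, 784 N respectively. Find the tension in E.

T_E ≈ 809 N

Resolve: ΣF_x = 355 cos 291° + 713 cos 97° + 784 cos 157° + T_D cos 258° + T_E cos 350° = 0.
        ΣF_y = 355 sin 291° + 713 sin 97° + 784 sin 157° + T_D sin 258° + T_E sin 350° = 0.
The known terms sum to (-681.3, 682.6) N, so -0.2079 T_D + 0.9848 T_E = 681.3 and -0.9781 T_D − 0.1736 T_E = -682.6.
Solving simultaneously: T_D = 554.3 N, T_E = 808.9 N.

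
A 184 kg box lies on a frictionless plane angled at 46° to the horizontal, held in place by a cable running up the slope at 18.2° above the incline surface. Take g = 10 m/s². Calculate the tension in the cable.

Take axes along and perpendicular to the incline. Weight components: W sin 46° = 1324 N down-slope, W cos 46° = 1278 N into the surface.
Along incline: T cos 18.2° = W sin 46° → T = 1393 N.
Perpendicular: N = W cos 46° − T sin 18.2° = 843 N.

T ≈ 1390 N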